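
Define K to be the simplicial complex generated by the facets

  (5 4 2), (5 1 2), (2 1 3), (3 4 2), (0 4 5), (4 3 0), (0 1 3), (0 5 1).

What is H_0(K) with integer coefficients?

H_0 ≅ Z.

Fix the vertex order 0 < 1 < 2 < 3 < 4 < 5 and write every simplex with vertices in increasing order. Then dim K = 2 and the simplices of K are:

  0-simplices (6): [0], [1], [2], [3], [4], [5]
  1-simplices (12): [0,1], [0,3], [0,4], [0,5], [1,2], [1,3], [1,5], [2,3], [2,4], [2,5], [3,4], [4,5]
  2-simplices (8): [0,1,3], [0,1,5], [0,3,4], [0,4,5], [1,2,3], [1,2,5], [2,3,4], [2,4,5]

giving chain groups C_0 ≅ Z^6, C_1 ≅ Z^12, C_2 ≅ Z^8.

Boundary ∂_1: C_1 → C_0 is given by ∂[p,q] = [q] − [p]. For instance
  ∂[0,3] = [3] − [0].
As a 6×12 matrix over Z this has rank 5, with invariant factors (1,1,1,1,1).

Boundary ∂_2: C_2 → C_1 sends each 2-simplex [p,q,r] to [q,r] − [p,r] + [p,q]. For instance
  ∂[0,1,5] = [1,5] − [0,5] + [0,1],
  ∂[0,1,3] = [1,3] − [0,3] + [0,1].
The 12×8 boundary matrix has rank 7 and Smith normal form diag(1,1,1,1,1,1,1).

Computing H_k = (kernel of ∂_k) / (image of ∂_{k+1}):

  H_0: rank C_0 − rank ∂_1 = 6 − 5 = 1, and the invariant factors of ∂_1 are all 1, so H_0 = Z.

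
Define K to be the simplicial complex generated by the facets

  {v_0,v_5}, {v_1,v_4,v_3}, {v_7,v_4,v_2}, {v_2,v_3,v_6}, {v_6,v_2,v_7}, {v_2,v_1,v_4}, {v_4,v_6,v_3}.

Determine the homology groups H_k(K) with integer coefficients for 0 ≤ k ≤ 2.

Take the total order v_0 < v_1 < v_2 < v_3 < v_4 < v_5 < v_6 < v_7 on the vertex set. Then K (dimension 2) consists of the simplices:

  0-simplices (8): [v_0], [v_1], [v_2], [v_3], [v_4], [v_5], [v_6], [v_7]
  1-simplices (13): [v_0,v_5], [v_1,v_2], [v_1,v_3], [v_1,v_4], [v_2,v_3], [v_2,v_4], [v_2,v_6], [v_2,v_7], [v_3,v_4], [v_3,v_6], [v_4,v_6], [v_4,v_7], [v_6,v_7]
  2-simplices (6): [v_1,v_2,v_4], [v_1,v_3,v_4], [v_2,v_3,v_6], [v_2,v_4,v_7], [v_2,v_6,v_7], [v_3,v_4,v_6]

Hence C_0 ≅ Z^8, C_1 ≅ Z^13, C_2 ≅ Z^6.

Boundary ∂_1: C_1 → C_0 maps an edge to its endpoints' difference, ∂[p,q] = q − p. For instance
  ∂[v_1,v_2] = [v_2] − [v_1].
The resulting 8×13 matrix has rank 6, and its Smith normal form has invariant factors (1,1,1,1,1,1).

Boundary ∂_2: C_2 → C_1 maps a triangle to the signed sum of its edges. For instance
  ∂[v_2,v_4,v_7] = [v_4,v_7] − [v_2,v_7] + [v_2,v_4],
  ∂[v_1,v_2,v_4] = [v_2,v_4] − [v_1,v_4] + [v_1,v_2].
The resulting 13×6 matrix has rank 6, and its Smith normal form has invariant factors (1,1,1,1,1,1).

Now H_k = ker ∂_k / im ∂_{k+1}, so:

  H_0: rank C_0 − rank ∂_1 = 8 − 6 = 2, and the invariant factors of ∂_1 are all 1, so H_0 = Z^2.
  H_1: rank ker ∂_1 − rank ∂_2 = (13 − 6) − 6 = 1, and the invariant factors of ∂_2 are all 1, so H_1 = Z.
  H_2: rank ker ∂_2 − rank ∂_3 = (6 − 6) − 0 = 0, and there is no ∂_3, so H_2 = 0.

As a check, the Euler characteristic is 8 − 13 + 6 = 1, which agrees with 2 − 1 + 0 = 1.

H_0 = Z^2,  H_1 = Z,  H_2 = 0.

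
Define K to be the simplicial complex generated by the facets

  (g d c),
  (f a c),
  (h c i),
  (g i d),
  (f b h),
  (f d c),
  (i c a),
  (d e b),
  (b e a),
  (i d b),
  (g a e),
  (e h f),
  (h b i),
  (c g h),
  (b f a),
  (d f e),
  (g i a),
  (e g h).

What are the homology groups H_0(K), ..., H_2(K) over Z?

We work with the vertex ordering a < b < c < d < e < f < g < h < i. The simplices of K, each written with vertices in increasing order, are:

  0-simplices (9): a, b, c, d, e, f, g, h, i
  1-simplices (27): ab, ac, ae, af, ag, ai, bd, be, bf, bh, bi, cd, cf, cg, ch, ci, de, df, dg, di, ef, eg, eh, fh, gh, gi, hi
  2-simplices (18): abe, abf, acf, aci, aeg, agi, bde, bdi, bfh, bhi, cdf, cdg, cgh, chi, def, dgi, efh, egh

so the chain groups are C_0 ≅ Z^9, C_1 ≅ Z^27, C_2 ≅ Z^18.

∂_1: C_1 → C_0 sends each edge [p,q] (with p < q) to q − p. For instance
  ∂ai = i − a.
The 9×27 boundary matrix has rank 8 and Smith normal form diag(1,1,1,1,1,1,1,1).

∂_2: C_2 → C_1 acts by ∂[p,q,r] = [q,r] − [p,r] + [p,q]. For instance
  ∂cdf = df − cf + cd,
  ∂bhi = hi − bi + bh.
As a 27×18 matrix over Z this has rank 18, with invariant factors (1,1,1,1,1,1,1,1,1,1,1,1,1,1,1,1,1,2).

From H_k ≅ ker(∂_k) / im(∂_{k+1}) we obtain:

  H_0: rank C_0 − rank ∂_1 = 9 − 8 = 1, and the invariant factors of ∂_1 are all 1, so H_0 ≅ Z.
  H_1: rank ker ∂_1 − rank ∂_2 = (27 − 8) − 18 = 1, and ∂_2 has invariant factor 2 > 1, so H_1 ≅ Z ⊕ Z/2.
  H_2: rank ker ∂_2 − rank ∂_3 = (18 − 18) − 0 = 0, and there is no ∂_3, so H_2 ≅ 0.

As a check, the Euler characteristic is 9 − 27 + 18 = 0, which agrees with 1 − 1 + 0 = 0.

H_0 ≅ Z,  H_1 ≅ Z ⊕ Z/2,  H_2 = 0.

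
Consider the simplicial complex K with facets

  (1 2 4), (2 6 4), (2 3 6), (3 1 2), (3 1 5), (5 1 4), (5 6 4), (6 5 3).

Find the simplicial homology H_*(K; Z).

H_0 = Z,  H_1 = 0,  H_2 = Z.

Fix the vertex order 1 < 2 < 3 < 4 < 5 < 6 and write every simplex with vertices in increasing order. Then dim K = 2 and the simplices of K are:

  0-simplices (6): [1], [2], [3], [4], [5], [6]
  1-simplices (12): [1,2], [1,3], [1,4], [1,5], [2,3], [2,4], [2,6], [3,5], [3,6], [4,5], [4,6], [5,6]
  2-simplices (8): [1,2,3], [1,2,4], [1,3,5], [1,4,5], [2,3,6], [2,4,6], [3,5,6], [4,5,6]

Hence C_0 ≅ Z^6, C_1 ≅ Z^12, C_2 ≅ Z^8.

Boundary ∂_1: C_1 → C_0 sends each edge [p,q] (with p < q) to q − p. For instance
  ∂[1,2] = [2] − [1].
As a 6×12 matrix over Z this has rank 5, with invariant factors (1,1,1,1,1).

∂_2: C_2 → C_1 maps a triangle to the signed sum of its edges. For instance
  ∂[3,5,6] = [5,6] − [3,6] + [3,5],
  ∂[1,3,5] = [3,5] − [1,5] + [1,3].
The resulting 12×8 matrix has rank 7, and its Smith normal form has invariant factors (1,1,1,1,1,1,1).

From H_k ≅ ker(∂_k) / im(∂_{k+1}) we obtain:

  H_0: rank C_0 − rank ∂_1 = 6 − 5 = 1, and the invariant factors of ∂_1 are all 1, so H_0 = Z.
  H_1: rank ker ∂_1 − rank ∂_2 = (12 − 5) − 7 = 0, and the invariant factors of ∂_2 are all 1, so H_1 = 0.
  H_2: rank ker ∂_2 − rank ∂_3 = (8 − 7) − 0 = 1, and there is no ∂_3, so H_2 = Z.

As a check, the Euler characteristic is 6 − 12 + 8 = 2, which agrees with 1 − 0 + 1 = 2.
(K is a triangulation of the 2-sphere S^2.)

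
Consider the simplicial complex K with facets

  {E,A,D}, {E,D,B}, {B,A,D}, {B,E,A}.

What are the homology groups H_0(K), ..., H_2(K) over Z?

Take the total order A < B < D < E on the vertex set. Then K (dimension 2) consists of the simplices:

  0-simplices (4): A, B, D, E
  1-simplices (6): AB, AD, AE, BD, BE, DE
  2-simplices (4): ABD, ABE, ADE, BDE

so the chain groups are C_0 ≅ Z^4, C_1 ≅ Z^6, C_2 ≅ Z^4.

∂_1: C_1 → C_0 maps an edge to its endpoints' difference, ∂[p,q] = q − p. For instance
  ∂DE = E − D.
As a 4×6 matrix over Z this has rank 3, with invariant factors (1,1,1).

The boundary map ∂_2: C_2 → C_1 maps a triangle to the signed sum of its edges. For instance
  ∂ADE = DE − AE + AD,
  ∂BDE = DE − BE + BD.
The 6×4 boundary matrix has rank 3 and Smith normal form diag(1,1,1).

Reading off H_k = ker ∂_k / im ∂_{k+1}:

  H_0: rank C_0 − rank ∂_1 = 4 − 3 = 1, and the invariant factors of ∂_1 are all 1, so H_0 ≅ Z.
  H_1: rank ker ∂_1 − rank ∂_2 = (6 − 3) − 3 = 0, and the invariant factors of ∂_2 are all 1, so H_1 ≅ 0.
  H_2: rank ker ∂_2 − rank ∂_3 = (4 − 3) − 0 = 1, and there is no ∂_3, so H_2 ≅ Z.

As a check, the Euler characteristic is 4 − 6 + 4 = 2, which agrees with 1 − 0 + 1 = 2.

H_0 ≅ Z,  H_1 = 0,  H_2 ≅ Z.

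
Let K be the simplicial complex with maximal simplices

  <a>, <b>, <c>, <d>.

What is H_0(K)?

Take the total order a < b < c < d on the vertex set. Then K (dimension 0) consists of the simplices:

  0-simplices (4): a, b, c, d

Hence C_0 ≅ Z^4.

From H_k ≅ ker(∂_k) / im(∂_{k+1}) we obtain:

  H_0: rank C_0 − rank ∂_1 = 4 − 0 = 4, and there is no ∂_1, so H_0 ≅ Z^4.

H_0 = Z^4.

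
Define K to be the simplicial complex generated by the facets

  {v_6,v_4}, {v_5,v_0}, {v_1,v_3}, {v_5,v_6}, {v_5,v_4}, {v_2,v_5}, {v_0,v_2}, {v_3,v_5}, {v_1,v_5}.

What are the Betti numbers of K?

b_0 = 1, b_1 = 3.

Order the vertices as v_0 < v_1 < v_2 < v_3 < v_4 < v_5 < v_6. Listing each simplex with vertices in this order, K has dimension 1 with simplices:

  0-simplices (7): [v_0], [v_1], [v_2], [v_3], [v_4], [v_5], [v_6]
  1-simplices (9): [v_0,v_2], [v_0,v_5], [v_1,v_3], [v_1,v_5], [v_2,v_5], [v_3,v_5], [v_4,v_5], [v_4,v_6], [v_5,v_6]

so the chain groups are C_0 ≅ Z^7, C_1 ≅ Z^9.

Boundary ∂_1: C_1 → C_0 is given by ∂[p,q] = [q] − [p].
As a 7×9 matrix over Z this has rank 6, with invariant factors (1,1,1,1,1,1).

Computing H_k = (kernel of ∂_k) / (image of ∂_{k+1}):

  H_0: rank C_0 − rank ∂_1 = 7 − 6 = 1, and the invariant factors of ∂_1 are all 1, so H_0 = Z.
  H_1: rank ker ∂_1 − rank ∂_2 = (9 − 6) − 0 = 3, and there is no ∂_2, so H_1 = Z^3.

As a check, the Euler characteristic is 7 − 9 = -2, which agrees with 1 − 3 = -2.

Hence the Betti numbers are b_0 = 1, b_1 = 3.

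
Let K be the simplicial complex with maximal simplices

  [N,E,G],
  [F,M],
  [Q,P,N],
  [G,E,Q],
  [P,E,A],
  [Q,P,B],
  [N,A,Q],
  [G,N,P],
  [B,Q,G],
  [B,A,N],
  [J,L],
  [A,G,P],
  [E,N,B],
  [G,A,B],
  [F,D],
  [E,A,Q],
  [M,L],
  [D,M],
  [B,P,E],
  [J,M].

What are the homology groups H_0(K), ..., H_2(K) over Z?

We work with the vertex ordering A < B < D < E < F < G < J < L < M < N < P < Q. The simplices of K, each written with vertices in increasing order, are:

  0-simplices (12): A, B, D, E, F, G, J, L, M, N, P, Q
  1-simplices (27): AB, AE, AG, AN, AP, AQ, BE, BG, BN, BP, BQ, DF, DM, EG, EN, EP, EQ, FM, GN, GP, GQ, JL, JM, LM, NP, NQ, PQ
  2-simplices (14): ABG, ABN, AEP, AEQ, AGP, ANQ, BEN, BEP, BGQ, BPQ, EGN, EGQ, GNP, NPQ

so the chain groups are C_0 ≅ Z^12, C_1 ≅ Z^27, C_2 ≅ Z^14.

∂_1: C_1 → C_0 is given by ∂[p,q] = [q] − [p].
This gives a 12×27 integer matrix of rank 10; reducing to Smith normal form yields diagonal entries (1,1,1,1,1,1,1,1,1,1).

The boundary map ∂_2: C_2 → C_1 sends each 2-simplex [p,q,r] to [q,r] − [p,r] + [p,q]. For instance
  ∂BPQ = PQ − BQ + BP,
  ∂BGQ = GQ − BQ + BG.
As a 27×14 matrix over Z this has rank 13, with invariant factors (1,1,1,1,1,1,1,1,1,1,1,1,1).

From H_k ≅ ker(∂_k) / im(∂_{k+1}) we obtain:

  H_0: rank C_0 − rank ∂_1 = 12 − 10 = 2, and the invariant factors of ∂_1 are all 1, so H_0 ≅ Z^2.
  H_1: rank ker ∂_1 − rank ∂_2 = (27 − 10) − 13 = 4, and the invariant factors of ∂_2 are all 1, so H_1 ≅ Z^4.
  H_2: rank ker ∂_2 − rank ∂_3 = (14 − 13) − 0 = 1, and there is no ∂_3, so H_2 ≅ Z.

As a check, the Euler characteristic is 12 − 27 + 14 = -1, which agrees with 2 − 4 + 1 = -1.

H_0 ≅ Z^2,  H_1 ≅ Z^4,  H_2 ≅ Z.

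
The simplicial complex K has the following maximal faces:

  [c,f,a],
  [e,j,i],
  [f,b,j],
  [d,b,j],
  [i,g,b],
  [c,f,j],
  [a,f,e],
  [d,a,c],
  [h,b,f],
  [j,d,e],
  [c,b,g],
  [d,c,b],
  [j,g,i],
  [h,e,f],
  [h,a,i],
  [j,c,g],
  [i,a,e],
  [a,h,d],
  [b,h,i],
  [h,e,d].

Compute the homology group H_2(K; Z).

We work with the vertex ordering a < b < c < d < e < f < g < h < i < j. The simplices of K, each written with vertices in increasing order, are:

  0-simplices (10): a, b, c, d, e, f, g, h, i, j
  1-simplices (30): ac, ad, ae, af, ah, ai, bc, bd, bf, bg, bh, bi, bj, cd, cf, cg, cj, de, dh, dj, ef, eh, ei, ej, fh, fj, gi, gj, hi, ij
  2-simplices (20): acd, acf, adh, aef, aei, ahi, bcd, bcg, bdj, bfh, bfj, bgi, bhi, cfj, cgj, deh, dej, efh, eij, gij

Hence C_0 ≅ Z^10, C_1 ≅ Z^30, C_2 ≅ Z^20.

The boundary map ∂_1: C_1 → C_0 is given by ∂[p,q] = [q] − [p].
The resulting 10×30 matrix has rank 9, and its Smith normal form has invariant factors (1,1,1,1,1,1,1,1,1).

∂_2: C_2 → C_1 sends each 2-simplex [p,q,r] to [q,r] − [p,r] + [p,q]. For instance
  ∂aei = ei − ai + ae,
  ∂adh = dh − ah + ad.
The resulting 30×20 matrix has rank 20, and its Smith normal form has invariant factors (1,1,1,1,1,1,1,1,1,1,1,1,1,1,1,1,1,1,1,2).

From H_k ≅ ker(∂_k) / im(∂_{k+1}) we obtain:

  H_2: rank ker ∂_2 − rank ∂_3 = (20 − 20) − 0 = 0, and there is no ∂_3, so H_2 ≅ 0.

(K is a triangulation of the Klein bottle.)

H_2 = 0.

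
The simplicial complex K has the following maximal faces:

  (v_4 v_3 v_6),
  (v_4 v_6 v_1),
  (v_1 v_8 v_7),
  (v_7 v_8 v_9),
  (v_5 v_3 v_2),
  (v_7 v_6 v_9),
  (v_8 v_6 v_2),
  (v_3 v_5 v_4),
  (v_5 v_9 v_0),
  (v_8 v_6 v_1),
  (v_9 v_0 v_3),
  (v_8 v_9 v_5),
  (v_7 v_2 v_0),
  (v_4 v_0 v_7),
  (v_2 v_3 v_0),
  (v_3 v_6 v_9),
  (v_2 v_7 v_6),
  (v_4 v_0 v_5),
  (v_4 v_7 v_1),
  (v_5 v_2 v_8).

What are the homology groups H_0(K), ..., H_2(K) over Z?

Order the vertices as v_0 < v_1 < v_2 < v_3 < v_4 < v_5 < v_6 < v_7 < v_8 < v_9. Listing each simplex with vertices in this order, K has dimension 2 with simplices:

  0-simplices (10): [v_0], [v_1], [v_2], [v_3], [v_4], [v_5], [v_6], [v_7], [v_8], [v_9]
  1-simplices (30): (30 of them)
  2-simplices (20): (20 of them)

giving chain groups C_0 ≅ Z^10, C_1 ≅ Z^30, C_2 ≅ Z^20.

Boundary ∂_1: C_1 → C_0 maps an edge to its endpoints' difference, ∂[p,q] = q − p.
As a 10×30 matrix over Z this has rank 9, with invariant factors (1,1,1,1,1,1,1,1,1).

∂_2: C_2 → C_1 maps a triangle to the signed sum of its edges. For instance
  ∂[v_2,v_6,v_7] = [v_6,v_7] − [v_2,v_7] + [v_2,v_6],
  ∂[v_6,v_7,v_9] = [v_7,v_9] − [v_6,v_9] + [v_6,v_7].
The 30×20 boundary matrix has rank 20 and Smith normal form diag(1,1,1,1,1,1,1,1,1,1,1,1,1,1,1,1,1,1,1,2).

From H_k ≅ ker(∂_k) / im(∂_{k+1}) we obtain:

  H_0: rank C_0 − rank ∂_1 = 10 − 9 = 1, and the invariant factors of ∂_1 are all 1, so H_0 = Z.
  H_1: rank ker ∂_1 − rank ∂_2 = (30 − 9) − 20 = 1, and ∂_2 has invariant factor 2 > 1, so H_1 = Z × Z/2.
  H_2: rank ker ∂_2 − rank ∂_3 = (20 − 20) − 0 = 0, and there is no ∂_3, so H_2 = 0.

(K is a triangulation of the Klein bottle.)

H_0 = Z,  H_1 = Z × Z/2,  H_2 = 0.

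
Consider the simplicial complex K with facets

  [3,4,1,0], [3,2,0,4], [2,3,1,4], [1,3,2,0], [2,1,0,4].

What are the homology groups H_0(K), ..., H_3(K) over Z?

H_0 ≅ Z,  H_1 = 0,  H_2 = 0,  H_3 ≅ Z.

We work with the vertex ordering 0 < 1 < 2 < 3 < 4. The simplices of K, each written with vertices in increasing order, are:

  0-simplices (5): [0], [1], [2], [3], [4]
  1-simplices (10): [0,1], [0,2], [0,3], [0,4], [1,2], [1,3], [1,4], [2,3], [2,4], [3,4]
  2-simplices (10): [0,1,2], [0,1,3], [0,1,4], [0,2,3], [0,2,4], [0,3,4], [1,2,3], [1,2,4], [1,3,4], [2,3,4]
  3-simplices (5): [0,1,2,3], [0,1,2,4], [0,1,3,4], [0,2,3,4], [1,2,3,4]

giving chain groups C_0 ≅ Z^5, C_1 ≅ Z^10, C_2 ≅ Z^10, C_3 ≅ Z^5.

The boundary map ∂_1: C_1 → C_0 is given by ∂[p,q] = [q] − [p]. For instance
  ∂[3,4] = [4] − [3].
The 5×10 boundary matrix has rank 4 and Smith normal form diag(1,1,1,1).

Boundary ∂_2: C_2 → C_1 sends each 2-simplex [p,q,r] to [q,r] − [p,r] + [p,q]. For instance
  ∂[0,2,4] = [2,4] − [0,4] + [0,2],
  ∂[1,2,3] = [2,3] − [1,3] + [1,2].
The resulting 10×10 matrix has rank 6, and its Smith normal form has invariant factors (1,1,1,1,1,1).

Boundary ∂_3: C_3 → C_2 sends each 3-simplex σ to the alternating sum Σ_i (−1)^i (σ with its i-th vertex removed). For instance
  ∂[0,1,2,3] = [1,2,3] − [0,2,3] + [0,1,3] − [0,1,2],
  ∂[1,2,3,4] = [2,3,4] − [1,3,4] + [1,2,4] − [1,2,3].
The resulting 10×5 matrix has rank 4, and its Smith normal form has invariant factors (1,1,1,1).

Now H_k = ker ∂_k / im ∂_{k+1}, so:

  H_0: rank C_0 − rank ∂_1 = 5 − 4 = 1, and the invariant factors of ∂_1 are all 1, so H_0 ≅ Z.
  H_1: rank ker ∂_1 − rank ∂_2 = (10 − 4) − 6 = 0, and the invariant factors of ∂_2 are all 1, so H_1 ≅ 0.
  H_2: rank ker ∂_2 − rank ∂_3 = (10 − 6) − 4 = 0, and the invariant factors of ∂_3 are all 1, so H_2 ≅ 0.
  H_3: rank ker ∂_3 − rank ∂_4 = (5 − 4) − 0 = 1, and there is no ∂_4, so H_3 ≅ Z.

As a check, the Euler characteristic is 5 − 10 + 10 − 5 = 0, which agrees with 1 − 0 + 0 − 1 = 0.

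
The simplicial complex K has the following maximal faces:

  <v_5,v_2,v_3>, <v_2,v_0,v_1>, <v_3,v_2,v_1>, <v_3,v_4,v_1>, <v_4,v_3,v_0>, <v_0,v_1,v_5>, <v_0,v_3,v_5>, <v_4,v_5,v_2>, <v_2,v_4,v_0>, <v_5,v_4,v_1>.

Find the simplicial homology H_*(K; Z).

We work with the vertex ordering v_0 < v_1 < v_2 < v_3 < v_4 < v_5. The simplices of K, each written with vertices in increasing order, are:

  0-simplices (6): [v_0], [v_1], [v_2], [v_3], [v_4], [v_5]
  1-simplices (15): (15 of them)
  2-simplices (10): [v_0,v_1,v_2], [v_0,v_1,v_5], [v_0,v_2,v_4], [v_0,v_3,v_4], [v_0,v_3,v_5], [v_1,v_2,v_3], [v_1,v_3,v_4], [v_1,v_4,v_5], [v_2,v_3,v_5], [v_2,v_4,v_5]

Hence C_0 ≅ Z^6, C_1 ≅ Z^15, C_2 ≅ Z^10.

Boundary ∂_1: C_1 → C_0 sends each edge [p,q] (with p < q) to q − p. For instance
  ∂[v_1,v_2] = [v_2] − [v_1].
The 6×15 boundary matrix has rank 5 and Smith normal form diag(1,1,1,1,1).

∂_2: C_2 → C_1 sends each 2-simplex [p,q,r] to [q,r] − [p,r] + [p,q]. For instance
  ∂[v_0,v_1,v_5] = [v_1,v_5] − [v_0,v_5] + [v_0,v_1],
  ∂[v_0,v_3,v_5] = [v_3,v_5] − [v_0,v_5] + [v_0,v_3].
The resulting 15×10 matrix has rank 10, and its Smith normal form has invariant factors (1,1,1,1,1,1,1,1,1,2).

Now H_k = ker ∂_k / im ∂_{k+1}, so:

  H_0: rank C_0 − rank ∂_1 = 6 − 5 = 1, and the invariant factors of ∂_1 are all 1, so H_0 ≅ Z.
  H_1: rank ker ∂_1 − rank ∂_2 = (15 − 5) − 10 = 0, and ∂_2 has invariant factor 2 > 1, so H_1 ≅ Z/2.
  H_2: rank ker ∂_2 − rank ∂_3 = (10 − 10) − 0 = 0, and there is no ∂_3, so H_2 ≅ 0.

(K is a triangulation of the real projective plane RP^2.)

H_0 ≅ Z,  H_1 ≅ Z/2,  H_2 = 0.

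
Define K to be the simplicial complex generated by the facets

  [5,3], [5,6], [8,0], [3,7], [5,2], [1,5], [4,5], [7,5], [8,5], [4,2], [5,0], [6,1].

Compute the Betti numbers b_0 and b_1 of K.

Order the vertices as 0 < 1 < 2 < 3 < 4 < 5 < 6 < 7 < 8. Listing each simplex with vertices in this order, K has dimension 1 with simplices:

  0-simplices (9): [0], [1], [2], [3], [4], [5], [6], [7], [8]
  1-simplices (12): [0,5], [0,8], [1,5], [1,6], [2,4], [2,5], [3,5], [3,7], [4,5], [5,6], [5,7], [5,8]

so the chain groups are C_0 ≅ Z^9, C_1 ≅ Z^12.

The boundary map ∂_1: C_1 → C_0 is given by ∂[p,q] = [q] − [p]. For instance
  ∂[3,7] = [7] − [3].
The 9×12 boundary matrix has rank 8 and Smith normal form diag(1,1,1,1,1,1,1,1).

Computing H_k = (kernel of ∂_k) / (image of ∂_{k+1}):

  H_0: rank C_0 − rank ∂_1 = 9 − 8 = 1, and the invariant factors of ∂_1 are all 1, so H_0 = Z.
  H_1: rank ker ∂_1 − rank ∂_2 = (12 − 8) − 0 = 4, and there is no ∂_2, so H_1 = Z^4.

(K is a triangulation of a wedge of 4 circles.)

Hence the Betti numbers are b_0 = 1, b_1 = 4.

b_0 = 1, b_1 = 4.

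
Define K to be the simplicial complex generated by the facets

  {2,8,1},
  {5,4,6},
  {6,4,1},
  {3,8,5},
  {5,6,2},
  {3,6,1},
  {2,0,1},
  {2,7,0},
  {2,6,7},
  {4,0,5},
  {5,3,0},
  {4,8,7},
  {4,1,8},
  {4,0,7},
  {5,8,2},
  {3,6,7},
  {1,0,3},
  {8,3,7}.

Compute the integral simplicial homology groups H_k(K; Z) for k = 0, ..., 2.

Take the total order 0 < 1 < 2 < 3 < 4 < 5 < 6 < 7 < 8 on the vertex set. Then K (dimension 2) consists of the simplices:

  0-simplices (9): [0], [1], [2], [3], [4], [5], [6], [7], [8]
  1-simplices (27): (27 of them)
  2-simplices (18): [0,1,2], [0,1,3], [0,2,7], [0,3,5], [0,4,5], [0,4,7], [1,2,8], [1,3,6], [1,4,6], [1,4,8], [2,5,6], [2,5,8], [2,6,7], [3,5,8], [3,6,7], [3,7,8], [4,5,6], [4,7,8]

giving chain groups C_0 ≅ Z^9, C_1 ≅ Z^27, C_2 ≅ Z^18.

Boundary ∂_1: C_1 → C_0 sends each edge [p,q] (with p < q) to q − p.
The 9×27 boundary matrix has rank 8 and Smith normal form diag(1,1,1,1,1,1,1,1).

Boundary ∂_2: C_2 → C_1 maps a triangle to the signed sum of its edges. For instance
  ∂[0,3,5] = [3,5] − [0,5] + [0,3],
  ∂[0,2,7] = [2,7] − [0,7] + [0,2].
As a 27×18 matrix over Z this has rank 17, with invariant factors (1,1,1,1,1,1,1,1,1,1,1,1,1,1,1,1,1).

From H_k ≅ ker(∂_k) / im(∂_{k+1}) we obtain:

  H_0: rank C_0 − rank ∂_1 = 9 − 8 = 1, and the invariant factors of ∂_1 are all 1, so H_0 ≅ Z.
  H_1: rank ker ∂_1 − rank ∂_2 = (27 − 8) − 17 = 2, and the invariant factors of ∂_2 are all 1, so H_1 ≅ Z^2.
  H_2: rank ker ∂_2 − rank ∂_3 = (18 − 17) − 0 = 1, and there is no ∂_3, so H_2 ≅ Z.

H_0 = Z,  H_1 = Z^2,  H_2 = Z.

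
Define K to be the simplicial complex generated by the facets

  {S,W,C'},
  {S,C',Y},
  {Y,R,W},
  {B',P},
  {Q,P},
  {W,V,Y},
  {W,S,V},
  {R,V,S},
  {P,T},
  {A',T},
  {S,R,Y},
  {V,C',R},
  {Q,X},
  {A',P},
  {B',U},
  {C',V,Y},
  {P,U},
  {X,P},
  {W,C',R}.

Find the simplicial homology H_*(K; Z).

H_0 = Z^2,  H_1 = Z^3 ⊕ Z/2,  H_2 = 0.

Order the vertices as P < Q < R < S < T < U < V < W < X < Y < A' < B' < C'. Listing each simplex with vertices in this order, K has dimension 2 with simplices:

  0-simplices (13): [P], [Q], [R], [S], [T], [U], [V], [W], [X], [Y], [A'], [B'], [C']
  1-simplices (24): (24 of them)
  2-simplices (10): [R,S,V], [R,S,Y], [R,V,C'], [R,W,Y], [R,W,C'], [S,V,W], [S,W,C'], [S,Y,C'], [V,W,Y], [V,Y,C']

so the chain groups are C_0 ≅ Z^13, C_1 ≅ Z^24, C_2 ≅ Z^10.

∂_1: C_1 → C_0 sends each edge [p,q] (with p < q) to q − p. For instance
  ∂[U,B'] = [B'] − [U].
The 13×24 boundary matrix has rank 11 and Smith normal form diag(1,1,1,1,1,1,1,1,1,1,1).

The boundary map ∂_2: C_2 → C_1 maps a triangle to the signed sum of its edges. For instance
  ∂[R,S,Y] = [S,Y] − [R,Y] + [R,S],
  ∂[V,W,Y] = [W,Y] − [V,Y] + [V,W].
The resulting 24×10 matrix has rank 10, and its Smith normal form has invariant factors (1,1,1,1,1,1,1,1,1,2).

Reading off H_k = ker ∂_k / im ∂_{k+1}:

  H_0: rank C_0 − rank ∂_1 = 13 − 11 = 2, and the invariant factors of ∂_1 are all 1, so H_0 ≅ Z^2.
  H_1: rank ker ∂_1 − rank ∂_2 = (24 − 11) − 10 = 3, and ∂_2 has invariant factor 2 > 1, so H_1 ≅ Z^3 ⊕ Z/2.
  H_2: rank ker ∂_2 − rank ∂_3 = (10 − 10) − 0 = 0, and there is no ∂_3, so H_2 ≅ 0.

(K is a triangulation of the disjoint union of the real projective plane RP^2 and a wedge of 3 circles.)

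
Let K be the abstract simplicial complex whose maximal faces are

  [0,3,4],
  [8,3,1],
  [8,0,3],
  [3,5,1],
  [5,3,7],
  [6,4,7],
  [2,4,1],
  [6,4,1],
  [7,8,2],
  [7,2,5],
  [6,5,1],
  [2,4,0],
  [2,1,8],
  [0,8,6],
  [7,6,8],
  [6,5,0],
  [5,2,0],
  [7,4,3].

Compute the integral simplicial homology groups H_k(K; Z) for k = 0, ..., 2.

Fix the vertex order 0 < 1 < 2 < 3 < 4 < 5 < 6 < 7 < 8 and write every simplex with vertices in increasing order. Then dim K = 2 and the simplices of K are:

  0-simplices (9): [0], [1], [2], [3], [4], [5], [6], [7], [8]
  1-simplices (27): (27 of them)
  2-simplices (18): [0,2,4], [0,2,5], [0,3,4], [0,3,8], [0,5,6], [0,6,8], [1,2,4], [1,2,8], [1,3,5], [1,3,8], [1,4,6], [1,5,6], [2,5,7], [2,7,8], [3,4,7], [3,5,7], [4,6,7], [6,7,8]

so the chain groups are C_0 ≅ Z^9, C_1 ≅ Z^27, C_2 ≅ Z^18.

Boundary ∂_1: C_1 → C_0 sends each edge [p,q] (with p < q) to q − p. For instance
  ∂[1,5] = [5] − [1].
This gives a 9×27 integer matrix of rank 8; reducing to Smith normal form yields diagonal entries (1,1,1,1,1,1,1,1).

Boundary ∂_2: C_2 → C_1 maps a triangle to the signed sum of its edges. For instance
  ∂[1,2,4] = [2,4] − [1,4] + [1,2],
  ∂[1,3,5] = [3,5] − [1,5] + [1,3].
The resulting 27×18 matrix has rank 17, and its Smith normal form has invariant factors (1,1,1,1,1,1,1,1,1,1,1,1,1,1,1,1,1).

Now H_k = ker ∂_k / im ∂_{k+1}, so:

  H_0: rank C_0 − rank ∂_1 = 9 − 8 = 1, and the invariant factors of ∂_1 are all 1, so H_0 = Z.
  H_1: rank ker ∂_1 − rank ∂_2 = (27 − 8) − 17 = 2, and the invariant factors of ∂_2 are all 1, so H_1 = Z^2.
  H_2: rank ker ∂_2 − rank ∂_3 = (18 − 17) − 0 = 1, and there is no ∂_3, so H_2 = Z.

As a check, the Euler characteristic is 9 − 27 + 18 = 0, which agrees with 1 − 2 + 1 = 0.

H_0 = Z,  H_1 = Z^2,  H_2 = Z.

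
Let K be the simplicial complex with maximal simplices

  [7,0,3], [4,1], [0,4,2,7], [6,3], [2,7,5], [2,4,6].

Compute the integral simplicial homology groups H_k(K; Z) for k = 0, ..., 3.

H_0 = Z,  H_1 = Z,  H_2 = 0,  H_3 = 0.

Take the total order 0 < 1 < 2 < 3 < 4 < 5 < 6 < 7 on the vertex set. Then K (dimension 3) consists of the simplices:

  0-simplices (8): [0], [1], [2], [3], [4], [5], [6], [7]
  1-simplices (14): [0,2], [0,3], [0,4], [0,7], [1,4], [2,4], [2,5], [2,6], [2,7], [3,6], [3,7], [4,6], [4,7], [5,7]
  2-simplices (7): [0,2,4], [0,2,7], [0,3,7], [0,4,7], [2,4,6], [2,4,7], [2,5,7]
  3-simplices (1): [0,2,4,7]

giving chain groups C_0 ≅ Z^8, C_1 ≅ Z^14, C_2 ≅ Z^7, C_3 ≅ Z^1.

The boundary map ∂_1: C_1 → C_0 maps an edge to its endpoints' difference, ∂[p,q] = q − p.
This gives a 8×14 integer matrix of rank 7; reducing to Smith normal form yields diagonal entries (1,1,1,1,1,1,1).

∂_2: C_2 → C_1 sends each 2-simplex [p,q,r] to [q,r] − [p,r] + [p,q]. For instance
  ∂[0,4,7] = [4,7] − [0,7] + [0,4],
  ∂[0,2,4] = [2,4] − [0,4] + [0,2].
This gives a 14×7 integer matrix of rank 6; reducing to Smith normal form yields diagonal entries (1,1,1,1,1,1).

The boundary map ∂_3: C_3 → C_2 sends each 3-simplex σ to the alternating sum Σ_i (−1)^i (σ with its i-th vertex removed). For instance
  ∂[0,2,4,7] = [2,4,7] − [0,4,7] + [0,2,7] − [0,2,4].
The 7×1 boundary matrix has rank 1 and Smith normal form diag(1).

From H_k ≅ ker(∂_k) / im(∂_{k+1}) we obtain:

  H_0: rank C_0 − rank ∂_1 = 8 − 7 = 1, and the invariant factors of ∂_1 are all 1, so H_0 ≅ Z.
  H_1: rank ker ∂_1 − rank ∂_2 = (14 − 7) − 6 = 1, and the invariant factors of ∂_2 are all 1, so H_1 ≅ Z.
  H_2: rank ker ∂_2 − rank ∂_3 = (7 − 6) − 1 = 0, and the invariant factors of ∂_3 are all 1, so H_2 ≅ 0.
  H_3: rank ker ∂_3 − rank ∂_4 = (1 − 1) − 0 = 0, and there is no ∂_4, so H_3 ≅ 0.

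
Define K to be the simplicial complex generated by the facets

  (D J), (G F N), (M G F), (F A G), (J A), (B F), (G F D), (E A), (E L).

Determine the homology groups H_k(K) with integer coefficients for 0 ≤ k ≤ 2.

Take the total order A < B < D < E < F < G < J < L < M < N on the vertex set. Then K (dimension 2) consists of the simplices:

  0-simplices (10): A, B, D, E, F, G, J, L, M, N
  1-simplices (14): AE, AF, AG, AJ, BF, DF, DG, DJ, EL, FG, FM, FN, GM, GN
  2-simplices (4): AFG, DFG, FGM, FGN

Hence C_0 ≅ Z^10, C_1 ≅ Z^14, C_2 ≅ Z^4.

The boundary map ∂_1: C_1 → C_0 maps an edge to its endpoints' difference, ∂[p,q] = q − p.
This gives a 10×14 integer matrix of rank 9; reducing to Smith normal form yields diagonal entries (1,1,1,1,1,1,1,1,1).

The boundary map ∂_2: C_2 → C_1 maps a triangle to the signed sum of its edges. For instance
  ∂AFG = FG − AG + AF,
  ∂DFG = FG − DG + DF.
The resulting 14×4 matrix has rank 4, and its Smith normal form has invariant factors (1,1,1,1).

Now H_k = ker ∂_k / im ∂_{k+1}, so:

  H_0: rank C_0 − rank ∂_1 = 10 − 9 = 1, and the invariant factors of ∂_1 are all 1, so H_0 = Z.
  H_1: rank ker ∂_1 − rank ∂_2 = (14 − 9) − 4 = 1, and the invariant factors of ∂_2 are all 1, so H_1 = Z.
  H_2: rank ker ∂_2 − rank ∂_3 = (4 − 4) − 0 = 0, and there is no ∂_3, so H_2 = 0.

H_0 = Z,  H_1 = Z,  H_2 = 0.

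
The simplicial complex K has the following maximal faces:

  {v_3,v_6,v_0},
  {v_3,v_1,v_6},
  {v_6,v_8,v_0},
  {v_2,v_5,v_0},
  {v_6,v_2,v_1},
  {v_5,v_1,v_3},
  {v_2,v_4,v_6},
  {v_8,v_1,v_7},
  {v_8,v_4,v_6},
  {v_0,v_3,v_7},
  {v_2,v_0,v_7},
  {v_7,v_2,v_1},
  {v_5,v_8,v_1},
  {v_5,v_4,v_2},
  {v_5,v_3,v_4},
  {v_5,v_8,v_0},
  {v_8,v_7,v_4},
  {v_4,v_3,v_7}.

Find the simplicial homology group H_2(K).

H_2 = Z.

Take the total order v_0 < v_1 < v_2 < v_3 < v_4 < v_5 < v_6 < v_7 < v_8 on the vertex set. Then K (dimension 2) consists of the simplices:

  0-simplices (9): [v_0], [v_1], [v_2], [v_3], [v_4], [v_5], [v_6], [v_7], [v_8]
  1-simplices (27): (27 of them)
  2-simplices (18): (18 of them)

giving chain groups C_0 ≅ Z^9, C_1 ≅ Z^27, C_2 ≅ Z^18.

∂_1: C_1 → C_0 maps an edge to its endpoints' difference, ∂[p,q] = q − p. For instance
  ∂[v_7,v_8] = [v_8] − [v_7].
The 9×27 boundary matrix has rank 8 and Smith normal form diag(1,1,1,1,1,1,1,1).

Boundary ∂_2: C_2 → C_1 maps a triangle to the signed sum of its edges. For instance
  ∂[v_3,v_4,v_5] = [v_4,v_5] − [v_3,v_5] + [v_3,v_4],
  ∂[v_0,v_3,v_7] = [v_3,v_7] − [v_0,v_7] + [v_0,v_3].
The resulting 27×18 matrix has rank 17, and its Smith normal form has invariant factors (1,1,1,1,1,1,1,1,1,1,1,1,1,1,1,1,1).

Reading off H_k = ker ∂_k / im ∂_{k+1}:

  H_2: rank ker ∂_2 − rank ∂_3 = (18 − 17) − 0 = 1, and there is no ∂_3, so H_2 = Z.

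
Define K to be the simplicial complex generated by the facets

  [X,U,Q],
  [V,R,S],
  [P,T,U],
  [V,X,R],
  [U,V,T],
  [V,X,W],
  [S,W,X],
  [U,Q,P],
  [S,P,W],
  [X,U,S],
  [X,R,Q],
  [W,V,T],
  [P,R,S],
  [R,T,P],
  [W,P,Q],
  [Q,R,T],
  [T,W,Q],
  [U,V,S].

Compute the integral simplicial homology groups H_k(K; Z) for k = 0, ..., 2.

We work with the vertex ordering P < Q < R < S < T < U < V < W < X. The simplices of K, each written with vertices in increasing order, are:

  0-simplices (9): P, Q, R, S, T, U, V, W, X
  1-simplices (27): PQ, PR, PS, PT, PU, PW, QR, QT, QU, QW, QX, RS, RT, RV, RX, SU, SV, SW, SX, TU, TV, TW, UV, UX, VW, VX, WX
  2-simplices (18): PQU, PQW, PRS, PRT, PSW, PTU, QRT, QRX, QTW, QUX, RSV, RVX, SUV, SUX, SWX, TUV, TVW, VWX

Hence C_0 ≅ Z^9, C_1 ≅ Z^27, C_2 ≅ Z^18.

∂_1: C_1 → C_0 maps an edge to its endpoints' difference, ∂[p,q] = q − p.
The resulting 9×27 matrix has rank 8, and its Smith normal form has invariant factors (1,1,1,1,1,1,1,1).

The boundary map ∂_2: C_2 → C_1 maps a triangle to the signed sum of its edges. For instance
  ∂PRT = RT − PT + PR,
  ∂PQW = QW − PW + PQ.
As a 27×18 matrix over Z this has rank 18, with invariant factors (1,1,1,1,1,1,1,1,1,1,1,1,1,1,1,1,1,2).

Now H_k = ker ∂_k / im ∂_{k+1}, so:

  H_0: rank C_0 − rank ∂_1 = 9 − 8 = 1, and the invariant factors of ∂_1 are all 1, so H_0 = Z.
  H_1: rank ker ∂_1 − rank ∂_2 = (27 − 8) − 18 = 1, and ∂_2 has invariant factor 2 > 1, so H_1 = Z ⊕ Z/2.
  H_2: rank ker ∂_2 − rank ∂_3 = (18 − 18) − 0 = 0, and there is no ∂_3, so H_2 = 0.

H_0 = Z,  H_1 = Z ⊕ Z/2,  H_2 = 0.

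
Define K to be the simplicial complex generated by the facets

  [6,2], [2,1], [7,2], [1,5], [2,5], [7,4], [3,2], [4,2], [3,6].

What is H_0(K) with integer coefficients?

H_0 = Z.

We work with the vertex ordering 1 < 2 < 3 < 4 < 5 < 6 < 7. The simplices of K, each written with vertices in increasing order, are:

  0-simplices (7): [1], [2], [3], [4], [5], [6], [7]
  1-simplices (9): [1,2], [1,5], [2,3], [2,4], [2,5], [2,6], [2,7], [3,6], [4,7]

giving chain groups C_0 ≅ Z^7, C_1 ≅ Z^9.

The boundary map ∂_1: C_1 → C_0 is given by ∂[p,q] = [q] − [p].
The 7×9 boundary matrix has rank 6 and Smith normal form diag(1,1,1,1,1,1).

Computing H_k = (kernel of ∂_k) / (image of ∂_{k+1}):

  H_0: rank C_0 − rank ∂_1 = 7 − 6 = 1, and the invariant factors of ∂_1 are all 1, so H_0 = Z.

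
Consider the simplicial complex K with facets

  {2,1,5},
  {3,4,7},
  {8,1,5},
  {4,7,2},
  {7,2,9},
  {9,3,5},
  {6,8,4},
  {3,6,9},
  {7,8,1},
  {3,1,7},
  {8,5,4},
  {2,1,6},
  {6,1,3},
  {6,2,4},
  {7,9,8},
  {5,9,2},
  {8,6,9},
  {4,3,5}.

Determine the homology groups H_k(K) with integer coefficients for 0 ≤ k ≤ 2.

We work with the vertex ordering 1 < 2 < 3 < 4 < 5 < 6 < 7 < 8 < 9. The simplices of K, each written with vertices in increasing order, are:

  0-simplices (9): [1], [2], [3], [4], [5], [6], [7], [8], [9]
  1-simplices (27): (27 of them)
  2-simplices (18): [1,2,5], [1,2,6], [1,3,6], [1,3,7], [1,5,8], [1,7,8], [2,4,6], [2,4,7], [2,5,9], [2,7,9], [3,4,5], [3,4,7], [3,5,9], [3,6,9], [4,5,8], [4,6,8], [6,8,9], [7,8,9]

so the chain groups are C_0 ≅ Z^9, C_1 ≅ Z^27, C_2 ≅ Z^18.

The boundary map ∂_1: C_1 → C_0 is given by ∂[p,q] = [q] − [p]. For instance
  ∂[1,7] = [7] − [1].
As a 9×27 matrix over Z this has rank 8, with invariant factors (1,1,1,1,1,1,1,1).

∂_2: C_2 → C_1 sends each 2-simplex [p,q,r] to [q,r] − [p,r] + [p,q]. For instance
  ∂[2,5,9] = [5,9] − [2,9] + [2,5],
  ∂[1,3,7] = [3,7] − [1,7] + [1,3].
This gives a 27×18 integer matrix of rank 17; reducing to Smith normal form yields diagonal entries (1,1,1,1,1,1,1,1,1,1,1,1,1,1,1,1,1).

From H_k ≅ ker(∂_k) / im(∂_{k+1}) we obtain:

  H_0: rank C_0 − rank ∂_1 = 9 − 8 = 1, and the invariant factors of ∂_1 are all 1, so H_0 ≅ Z.
  H_1: rank ker ∂_1 − rank ∂_2 = (27 − 8) − 17 = 2, and the invariant factors of ∂_2 are all 1, so H_1 ≅ Z^2.
  H_2: rank ker ∂_2 − rank ∂_3 = (18 − 17) − 0 = 1, and there is no ∂_3, so H_2 ≅ Z.

As a check, the Euler characteristic is 9 − 27 + 18 = 0, which agrees with 1 − 2 + 1 = 0.

H_0 ≅ Z,  H_1 ≅ Z^2,  H_2 ≅ Z.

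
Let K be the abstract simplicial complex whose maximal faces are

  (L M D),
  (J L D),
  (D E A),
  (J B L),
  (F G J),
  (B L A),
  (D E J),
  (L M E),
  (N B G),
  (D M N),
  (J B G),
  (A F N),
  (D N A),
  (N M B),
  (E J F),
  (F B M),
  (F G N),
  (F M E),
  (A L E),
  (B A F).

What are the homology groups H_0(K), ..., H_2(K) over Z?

K has 10 vertices, 30 edges, 20 triangles.
rank ∂_0 = 0, rank ∂_1 = 9 ⇒ b_0 = 10 − 0 − 9 = 1; all invariant factors of ∂_1 are 1 so no torsion. So H_0 ≅ Z.
rank ∂_1 = 9, rank ∂_2 = 20 ⇒ b_1 = 30 − 9 − 20 = 1; ∂_2 has invariant factor(s) [2] giving torsion. So H_1 ≅ Z × Z/2.
rank ∂_2 = 20, rank ∂_3 = 0 ⇒ b_2 = 20 − 20 − 0 = 0. So H_2 ≅ 0.

H_0 ≅ Z,  H_1 ≅ Z × Z/2,  H_2 = 0.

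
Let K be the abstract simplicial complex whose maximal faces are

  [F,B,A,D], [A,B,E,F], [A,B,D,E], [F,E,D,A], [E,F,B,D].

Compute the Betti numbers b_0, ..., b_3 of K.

We work with the vertex ordering A < B < D < E < F. The simplices of K, each written with vertices in increasing order, are:

  0-simplices (5): A, B, D, E, F
  1-simplices (10): AB, AD, AE, AF, BD, BE, BF, DE, DF, EF
  2-simplices (10): ABD, ABE, ABF, ADE, ADF, AEF, BDE, BDF, BEF, DEF
  3-simplices (5): ABDE, ABDF, ABEF, ADEF, BDEF

so the chain groups are C_0 ≅ Z^5, C_1 ≅ Z^10, C_2 ≅ Z^10, C_3 ≅ Z^5.

∂_1: C_1 → C_0 sends each edge [p,q] (with p < q) to q − p. For instance
  ∂EF = F − E.
The 5×10 boundary matrix has rank 4 and Smith normal form diag(1,1,1,1).

Boundary ∂_2: C_2 → C_1 sends each 2-simplex [p,q,r] to [q,r] − [p,r] + [p,q]. For instance
  ∂AEF = EF − AF + AE,
  ∂ABF = BF − AF + AB.
This gives a 10×10 integer matrix of rank 6; reducing to Smith normal form yields diagonal entries (1,1,1,1,1,1).

The boundary map ∂_3: C_3 → C_2 sends each 3-simplex σ to the alternating sum Σ_i (−1)^i (σ with its i-th vertex removed). For instance
  ∂ADEF = DEF − AEF + ADF − ADE,
  ∂ABDE = BDE − ADE + ABE − ABD.
As a 10×5 matrix over Z this has rank 4, with invariant factors (1,1,1,1).

Reading off H_k = ker ∂_k / im ∂_{k+1}:

  H_0: rank C_0 − rank ∂_1 = 5 − 4 = 1, and the invariant factors of ∂_1 are all 1, so H_0 ≅ Z.
  H_1: rank ker ∂_1 − rank ∂_2 = (10 − 4) − 6 = 0, and the invariant factors of ∂_2 are all 1, so H_1 ≅ 0.
  H_2: rank ker ∂_2 − rank ∂_3 = (10 − 6) − 4 = 0, and the invariant factors of ∂_3 are all 1, so H_2 ≅ 0.
  H_3: rank ker ∂_3 − rank ∂_4 = (5 − 4) − 0 = 1, and there is no ∂_4, so H_3 ≅ Z.

(K is a triangulation of the 3-sphere S^3.)

Hence the Betti numbers are b_0 = 1, b_1 = 0, b_2 = 0, b_3 = 1.

b_0 = 1, b_1 = 0, b_2 = 0, b_3 = 1.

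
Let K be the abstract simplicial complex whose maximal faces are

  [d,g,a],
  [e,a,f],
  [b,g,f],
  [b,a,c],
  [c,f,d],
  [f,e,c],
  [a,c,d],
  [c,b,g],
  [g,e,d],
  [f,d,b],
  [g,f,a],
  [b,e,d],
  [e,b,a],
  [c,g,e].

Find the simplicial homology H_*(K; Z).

H_0 = Z,  H_1 = Z^2,  H_2 = Z.

We work with the vertex ordering a < b < c < d < e < f < g. The simplices of K, each written with vertices in increasing order, are:

  0-simplices (7): a, b, c, d, e, f, g
  1-simplices (21): ab, ac, ad, ae, af, ag, bc, bd, be, bf, bg, cd, ce, cf, cg, de, df, dg, ef, eg, fg
  2-simplices (14): abc, abe, acd, adg, aef, afg, bcg, bde, bdf, bfg, cdf, cef, ceg, deg

so the chain groups are C_0 ≅ Z^7, C_1 ≅ Z^21, C_2 ≅ Z^14.

Boundary ∂_1: C_1 → C_0 sends each edge [p,q] (with p < q) to q − p. For instance
  ∂ag = g − a.
As a 7×21 matrix over Z this has rank 6, with invariant factors (1,1,1,1,1,1).

∂_2: C_2 → C_1 maps a triangle to the signed sum of its edges. For instance
  ∂acd = cd − ad + ac,
  ∂ceg = eg − cg + ce.
This gives a 21×14 integer matrix of rank 13; reducing to Smith normal form yields diagonal entries (1,1,1,1,1,1,1,1,1,1,1,1,1).

Reading off H_k = ker ∂_k / im ∂_{k+1}:

  H_0: rank C_0 − rank ∂_1 = 7 − 6 = 1, and the invariant factors of ∂_1 are all 1, so H_0 ≅ Z.
  H_1: rank ker ∂_1 − rank ∂_2 = (21 − 6) − 13 = 2, and the invariant factors of ∂_2 are all 1, so H_1 ≅ Z^2.
  H_2: rank ker ∂_2 − rank ∂_3 = (14 − 13) − 0 = 1, and there is no ∂_3, so H_2 ≅ Z.

As a check, the Euler characteristic is 7 − 21 + 14 = 0, which agrees with 1 − 2 + 1 = 0.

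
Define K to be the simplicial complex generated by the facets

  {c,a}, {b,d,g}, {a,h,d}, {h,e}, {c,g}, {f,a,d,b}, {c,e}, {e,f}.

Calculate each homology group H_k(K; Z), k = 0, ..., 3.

H_0 = Z,  H_1 = Z^3,  H_2 = 0,  H_3 = 0.

Take the total order a < b < c < d < e < f < g < h on the vertex set. Then K (dimension 3) consists of the simplices:

  0-simplices (8): a, b, c, d, e, f, g, h
  1-simplices (15): ab, ac, ad, af, ah, bd, bf, bg, ce, cg, df, dg, dh, ef, eh
  2-simplices (6): abd, abf, adf, adh, bdf, bdg
  3-simplices (1): abdf

giving chain groups C_0 ≅ Z^8, C_1 ≅ Z^15, C_2 ≅ Z^6, C_3 ≅ Z^1.

∂_1: C_1 → C_0 maps an edge to its endpoints' difference, ∂[p,q] = q − p. For instance
  ∂eh = h − e.
The 8×15 boundary matrix has rank 7 and Smith normal form diag(1,1,1,1,1,1,1).

The boundary map ∂_2: C_2 → C_1 acts by ∂[p,q,r] = [q,r] − [p,r] + [p,q]. For instance
  ∂adh = dh − ah + ad,
  ∂abd = bd − ad + ab.
As a 15×6 matrix over Z this has rank 5, with invariant factors (1,1,1,1,1).

The boundary map ∂_3: C_3 → C_2 sends each 3-simplex σ to the alternating sum Σ_i (−1)^i (σ with its i-th vertex removed). For instance
  ∂abdf = bdf − adf + abf − abd.
The 6×1 boundary matrix has rank 1 and Smith normal form diag(1).

From H_k ≅ ker(∂_k) / im(∂_{k+1}) we obtain:

  H_0: rank C_0 − rank ∂_1 = 8 − 7 = 1, and the invariant factors of ∂_1 are all 1, so H_0 = Z.
  H_1: rank ker ∂_1 − rank ∂_2 = (15 − 7) − 5 = 3, and the invariant factors of ∂_2 are all 1, so H_1 = Z^3.
  H_2: rank ker ∂_2 − rank ∂_3 = (6 − 5) − 1 = 0, and the invariant factors of ∂_3 are all 1, so H_2 = 0.
  H_3: rank ker ∂_3 − rank ∂_4 = (1 − 1) − 0 = 0, and there is no ∂_4, so H_3 = 0.

As a check, the Euler characteristic is 8 − 15 + 6 − 1 = -2, which agrees with 1 − 3 + 0 − 0 = -2.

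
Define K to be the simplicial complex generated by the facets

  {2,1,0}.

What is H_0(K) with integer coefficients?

H_0 ≅ Z.

Take the total order 0 < 1 < 2 on the vertex set. Then K (dimension 2) consists of the simplices:

  0-simplices (3): [0], [1], [2]
  1-simplices (3): [0,1], [0,2], [1,2]
  2-simplices (1): [0,1,2]

Hence C_0 ≅ Z^3, C_1 ≅ Z^3, C_2 ≅ Z^1.

The boundary map ∂_1: C_1 → C_0 maps an edge to its endpoints' difference, ∂[p,q] = q − p.
The 3×3 boundary matrix has rank 2 and Smith normal form diag(1,1).

The boundary map ∂_2: C_2 → C_1 sends each 2-simplex [p,q,r] to [q,r] − [p,r] + [p,q]. For instance
  ∂[0,1,2] = [1,2] − [0,2] + [0,1].
The 3×1 boundary matrix has rank 1 and Smith normal form diag(1).

From H_k ≅ ker(∂_k) / im(∂_{k+1}) we obtain:

  H_0: rank C_0 − rank ∂_1 = 3 − 2 = 1, and the invariant factors of ∂_1 are all 1, so H_0 = Z.

(K is a triangulation of the 2-simplex.)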